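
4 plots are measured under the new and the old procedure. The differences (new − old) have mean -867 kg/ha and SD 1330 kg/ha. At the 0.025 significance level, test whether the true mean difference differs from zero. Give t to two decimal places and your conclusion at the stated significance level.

H0: μ_d = 0; H1: μ_d ≠ 0 (paired t-test on the differences, two-sided).
t = d̄/(s_d/√n) = -867/(1330/√4) = -1.30
df = n − 1 = 3
Two-sided p-value ≈ 0.2833
Since p ≈ 0.2833 > α = 0.025, fail to reject H0; the evidence is not statistically significant.

t = -1.30; fail to reject H0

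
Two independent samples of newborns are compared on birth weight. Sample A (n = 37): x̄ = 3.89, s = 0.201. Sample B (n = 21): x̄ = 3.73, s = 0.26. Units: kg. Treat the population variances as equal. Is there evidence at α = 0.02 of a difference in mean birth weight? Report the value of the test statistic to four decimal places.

2.6160

Let group 1 = sample A, group 2 = sample B. H0: μ_1 = μ_2; H1: μ_1 ≠ μ_2 (two-sample pooled-variance t-test, two-sided).
s_p² = [(37−1)·0.201² + (21−1)·0.26²]/(37+21−2) = 0.0501149
t = (3.89 − 3.73)/√[0.0501149·(1/37 + 1/21)] = 2.6160
df = n₁ + n₂ − 2 = 56
Two-sided p-value ≈ 0.0114
Since p ≈ 0.0114 < α = 0.02, reject H0; the data support H1.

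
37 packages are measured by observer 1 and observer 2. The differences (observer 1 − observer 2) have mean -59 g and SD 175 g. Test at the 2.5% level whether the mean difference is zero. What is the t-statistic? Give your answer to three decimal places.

-2.051

H0: μ_d = 0; H1: μ_d ≠ 0 (paired t-test on the differences, two-sided).
t = d̄/(s_d/√n) = -59/(175/√37) = -2.051
df = n − 1 = 36
Two-sided p-value ≈ 0.048
Since p ≈ 0.048 > α = 0.025, fail to reject H0; the evidence is not statistically significant.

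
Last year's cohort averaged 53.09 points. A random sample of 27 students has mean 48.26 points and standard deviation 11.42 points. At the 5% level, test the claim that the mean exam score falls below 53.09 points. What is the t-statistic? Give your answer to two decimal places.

-2.20

H0: μ = 53.09; H1: μ < 53.09 (one-sample t-test, left-tailed).
t = (x̄ − μ₀)/(s/√n) = (48.26 − 53.09)/(11.42/√27) = -2.20
df = n − 1 = 26
p-value = P(T ≤ -2.20) ≈ 0.0185
Since p ≈ 0.0185 < α = 0.05, reject H0; the data support H1.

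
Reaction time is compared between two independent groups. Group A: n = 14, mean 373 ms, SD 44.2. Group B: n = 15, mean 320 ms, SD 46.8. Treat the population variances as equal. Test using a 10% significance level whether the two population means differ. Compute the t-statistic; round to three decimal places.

3.130

Let group 1 = group A, group 2 = group B. H0: μ_1 = μ_2; H1: μ_1 ≠ μ_2 (two-sample pooled-variance t-test, two-sided).
s_p² = [(14−1)·44.2² + (15−1)·46.8²]/(14+15−2) = 2076.32
t = (373 − 320)/√[2076.32·(1/14 + 1/15)] = 3.130
df = n₁ + n₂ − 2 = 27
Two-sided p-value ≈ 0.0042
Since p ≈ 0.0042 < α = 0.1, reject H0; the data support H1.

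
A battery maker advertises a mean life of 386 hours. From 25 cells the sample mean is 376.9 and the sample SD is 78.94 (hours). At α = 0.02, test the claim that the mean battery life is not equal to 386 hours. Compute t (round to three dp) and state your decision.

t = -0.576; fail to reject H0

H0: μ = 386; H1: μ ≠ 386 (one-sample t-test, two-sided).
t = (x̄ − μ₀)/(s/√n) = (376.9 − 386)/(78.94/√25) = -0.576
df = n − 1 = 24
Two-sided p-value ≈ 0.5697
Since p ≈ 0.5697 > α = 0.02, fail to reject H0; the evidence is not statistically significant.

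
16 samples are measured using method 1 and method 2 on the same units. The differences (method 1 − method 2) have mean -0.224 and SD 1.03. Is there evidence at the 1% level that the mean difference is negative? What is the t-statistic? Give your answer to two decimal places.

H0: μ_d = 0; H1: μ_d < 0 (paired t-test on the differences, left-tailed).
t = d̄/(s_d/√n) = -0.224/(1.03/√16) = -0.87
df = n − 1 = 15
p-value = P(T ≤ -0.87) ≈ 0.199
Since p ≈ 0.199 > α = 0.01, fail to reject H0; the evidence is not statistically significant.

-0.87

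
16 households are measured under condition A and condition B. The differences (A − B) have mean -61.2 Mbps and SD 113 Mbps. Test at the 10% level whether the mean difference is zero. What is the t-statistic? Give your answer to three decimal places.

-2.166

H0: μ_d = 0; H1: μ_d ≠ 0 (paired t-test on the differences, two-sided).
t = d̄/(s_d/√n) = -61.2/(113/√16) = -2.166
df = n − 1 = 15
Two-sided p-value ≈ 0.047
Since p ≈ 0.047 < α = 0.1, reject H0; the evidence is statistically significant.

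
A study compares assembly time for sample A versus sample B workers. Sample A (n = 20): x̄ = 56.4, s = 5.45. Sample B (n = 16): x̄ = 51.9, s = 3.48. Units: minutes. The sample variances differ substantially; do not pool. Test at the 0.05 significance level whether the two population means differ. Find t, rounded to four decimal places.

3.0053

Let group 1 = sample A, group 2 = sample B. H0: μ_1 = μ_2; H1: μ_1 ≠ μ_2 (Welch's two-sample t-test, two-sided).
t = (x̄_1 − x̄_2)/√(s_1²/n_1 + s_2²/n_2) = (56.4 − 51.9)/√(5.45²/20 + 3.48²/16) = 3.0053
Welch–Satterthwaite df ≈ 32.58
Two-sided p-value ≈ 0.005
Since p ≈ 0.005 < α = 0.05, reject H0; the evidence is statistically significant.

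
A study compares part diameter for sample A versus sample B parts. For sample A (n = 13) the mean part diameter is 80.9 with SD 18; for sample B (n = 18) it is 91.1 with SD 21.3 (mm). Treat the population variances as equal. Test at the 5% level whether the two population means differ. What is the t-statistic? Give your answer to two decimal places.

-1.40

Let group 1 = sample A, group 2 = sample B. H0: μ_1 = μ_2; H1: μ_1 ≠ μ_2 (two-sample pooled-variance t-test, two-sided).
s_p² = [(13−1)·18² + (18−1)·21.3²]/(13+18−2) = 400.025
t = (80.9 − 91.1)/√[400.025·(1/13 + 1/18)] = -1.40
df = n₁ + n₂ − 2 = 29
Two-sided p-value ≈ 0.1718
Since p ≈ 0.1718 > α = 0.05, fail to reject H0; the evidence is not statistically significant.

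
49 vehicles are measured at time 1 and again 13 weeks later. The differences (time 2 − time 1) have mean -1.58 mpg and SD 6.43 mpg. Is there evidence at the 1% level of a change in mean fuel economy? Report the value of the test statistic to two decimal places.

-1.72

H0: μ_d = 0; H1: μ_d ≠ 0 (paired t-test on the differences, two-sided).
t = d̄/(s_d/√n) = -1.58/(6.43/√49) = -1.72
df = n − 1 = 48
Two-sided p-value ≈ 0.0919
Since p ≈ 0.0919 > α = 0.01, fail to reject H0; the data do not provide sufficient evidence against H0.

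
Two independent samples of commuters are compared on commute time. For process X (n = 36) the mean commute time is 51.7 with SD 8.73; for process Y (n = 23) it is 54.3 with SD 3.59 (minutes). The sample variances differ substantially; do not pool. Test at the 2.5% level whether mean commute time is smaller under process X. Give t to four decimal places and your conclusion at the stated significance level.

Let group 1 = process X, group 2 = process Y. H0: μ_1 = μ_2; H1: μ_1 < μ_2 (Welch's two-sample t-test, left-tailed).
t = (x̄_1 − x̄_2)/√(s_1²/n_1 + s_2²/n_2) = (51.7 − 54.3)/√(8.73²/36 + 3.59²/23) = -1.5890
Welch–Satterthwaite df ≈ 50.37
p-value = P(T ≤ -1.5890) ≈ 0.059
Since p ≈ 0.059 > α = 0.025, fail to reject H0; the data do not provide sufficient evidence against H0.

t = -1.5890; fail to reject H0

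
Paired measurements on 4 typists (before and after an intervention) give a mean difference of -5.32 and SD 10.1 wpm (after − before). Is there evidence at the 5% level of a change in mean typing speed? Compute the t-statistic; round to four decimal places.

H0: μ_d = 0; H1: μ_d ≠ 0 (paired t-test on the differences, two-sided).
t = d̄/(s_d/√n) = -5.32/(10.1/√4) = -1.0535
df = n − 1 = 3
Two-sided p-value ≈ 0.3695
Since p ≈ 0.3695 > α = 0.05, fail to reject H0; the evidence is not statistically significant.

-1.0535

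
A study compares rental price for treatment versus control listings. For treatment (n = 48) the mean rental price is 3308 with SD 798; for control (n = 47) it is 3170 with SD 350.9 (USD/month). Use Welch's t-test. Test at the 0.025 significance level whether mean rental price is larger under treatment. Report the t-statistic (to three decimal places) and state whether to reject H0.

t = 1.095; fail to reject H0

Let group 1 = treatment, group 2 = control. H0: μ_1 = μ_2; H1: μ_1 > μ_2 (Welch's two-sample t-test, right-tailed).
t = (x̄_1 − x̄_2)/√(s_1²/n_1 + s_2²/n_2) = (3308 − 3170)/√(798²/48 + 350.9²/47) = 1.095
Welch–Satterthwaite df ≈ 64.81
p-value = P(T ≥ 1.095) ≈ 0.139
Since p ≈ 0.139 > α = 0.025, fail to reject H0; the evidence is not statistically significant.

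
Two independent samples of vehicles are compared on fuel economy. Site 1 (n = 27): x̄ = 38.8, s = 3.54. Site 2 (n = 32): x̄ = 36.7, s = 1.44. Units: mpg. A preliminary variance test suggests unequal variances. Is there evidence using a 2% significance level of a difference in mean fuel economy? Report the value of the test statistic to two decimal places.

2.89

Let group 1 = site 1, group 2 = site 2. H0: μ_1 = μ_2; H1: μ_1 ≠ μ_2 (Welch's two-sample t-test, two-sided).
t = (x̄_1 − x̄_2)/√(s_1²/n_1 + s_2²/n_2) = (38.8 − 36.7)/√(3.54²/27 + 1.44²/32) = 2.89
Welch–Satterthwaite df ≈ 33.22
Two-sided p-value ≈ 0.007
Since p ≈ 0.007 < α = 0.02, reject H0; the data support H1.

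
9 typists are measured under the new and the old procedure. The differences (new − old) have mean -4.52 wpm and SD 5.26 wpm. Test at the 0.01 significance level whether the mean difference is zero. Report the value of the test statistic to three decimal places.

H0: μ_d = 0; H1: μ_d ≠ 0 (paired t-test on the differences, two-sided).
t = d̄/(s_d/√n) = -4.52/(5.26/√9) = -2.578
df = n − 1 = 8
Two-sided p-value ≈ 0.0327
Since p ≈ 0.0327 > α = 0.01, fail to reject H0; the evidence is not statistically significant.

-2.578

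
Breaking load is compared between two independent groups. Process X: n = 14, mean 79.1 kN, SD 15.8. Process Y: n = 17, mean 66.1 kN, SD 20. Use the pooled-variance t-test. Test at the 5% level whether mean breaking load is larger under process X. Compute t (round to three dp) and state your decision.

t = 1.975; reject H0

Let group 1 = process X, group 2 = process Y. H0: μ_1 = μ_2; H1: μ_1 > μ_2 (two-sample pooled-variance t-test, right-tailed).
s_p² = [(14−1)·15.8² + (17−1)·20²]/(14+17−2) = 332.597
t = (79.1 − 66.1)/√[332.597·(1/14 + 1/17)] = 1.975
df = n₁ + n₂ − 2 = 29
p-value = P(T ≥ 1.975) ≈ 0.0289
Since p ≈ 0.0289 < α = 0.05, reject H0; the evidence is statistically significant.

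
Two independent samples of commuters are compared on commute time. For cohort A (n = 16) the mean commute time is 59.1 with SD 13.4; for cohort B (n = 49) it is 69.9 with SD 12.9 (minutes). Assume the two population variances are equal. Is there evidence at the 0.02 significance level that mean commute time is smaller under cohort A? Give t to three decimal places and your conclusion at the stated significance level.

Let group 1 = cohort A, group 2 = cohort B. H0: μ_1 = μ_2; H1: μ_1 < μ_2 (two-sample pooled-variance t-test, left-tailed).
s_p² = [(16−1)·13.4² + (49−1)·12.9²]/(16+49−2) = 169.541
t = (59.1 − 69.9)/√[169.541·(1/16 + 1/49)] = -2.881
df = n₁ + n₂ − 2 = 63
p-value = P(T ≤ -2.881) ≈ 0.0027
Since p ≈ 0.0027 < α = 0.02, reject H0; the data support H1.

t = -2.881; reject H0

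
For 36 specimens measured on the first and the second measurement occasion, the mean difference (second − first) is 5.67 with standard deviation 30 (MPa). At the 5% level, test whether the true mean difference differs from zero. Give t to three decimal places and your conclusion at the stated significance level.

t = 1.134; fail to reject H0

H0: μ_d = 0; H1: μ_d ≠ 0 (paired t-test on the differences, two-sided).
t = d̄/(s_d/√n) = 5.67/(30/√36) = 1.134
df = n − 1 = 35
Two-sided p-value ≈ 0.265
Since p ≈ 0.265 > α = 0.05, fail to reject H0; the data do not provide sufficient evidence against H0.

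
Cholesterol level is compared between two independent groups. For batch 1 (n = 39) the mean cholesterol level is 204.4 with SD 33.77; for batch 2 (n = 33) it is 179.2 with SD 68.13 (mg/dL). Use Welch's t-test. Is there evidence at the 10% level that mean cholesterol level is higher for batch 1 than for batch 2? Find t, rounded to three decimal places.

Let group 1 = batch 1, group 2 = batch 2. H0: μ_1 = μ_2; H1: μ_1 > μ_2 (Welch's two-sample t-test, right-tailed).
t = (x̄_1 − x̄_2)/√(s_1²/n_1 + s_2²/n_2) = (204.4 − 179.2)/√(33.77²/39 + 68.13²/33) = 1.933
Welch–Satterthwaite df ≈ 45.05
p-value = P(T ≥ 1.933) ≈ 0.0297
Since p ≈ 0.0297 < α = 0.1, reject H0; the data support H1.

1.933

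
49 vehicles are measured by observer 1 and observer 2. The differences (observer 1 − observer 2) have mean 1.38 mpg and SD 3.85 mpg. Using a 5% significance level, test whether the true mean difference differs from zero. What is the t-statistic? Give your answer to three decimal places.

H0: μ_d = 0; H1: μ_d ≠ 0 (paired t-test on the differences, two-sided).
t = d̄/(s_d/√n) = 1.38/(3.85/√49) = 2.509
df = n − 1 = 48
Two-sided p-value ≈ 0.0155
Since p ≈ 0.0155 < α = 0.05, reject H0; the data support H1.

2.509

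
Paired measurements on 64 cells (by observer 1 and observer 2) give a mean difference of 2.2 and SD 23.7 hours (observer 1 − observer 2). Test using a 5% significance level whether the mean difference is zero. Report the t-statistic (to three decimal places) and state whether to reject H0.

t = 0.743; fail to reject H0

H0: μ_d = 0; H1: μ_d ≠ 0 (paired t-test on the differences, two-sided).
t = d̄/(s_d/√n) = 2.2/(23.7/√64) = 0.743
df = n − 1 = 63
Two-sided p-value ≈ 0.4605
Since p ≈ 0.4605 > α = 0.05, fail to reject H0; the evidence is not statistically significant.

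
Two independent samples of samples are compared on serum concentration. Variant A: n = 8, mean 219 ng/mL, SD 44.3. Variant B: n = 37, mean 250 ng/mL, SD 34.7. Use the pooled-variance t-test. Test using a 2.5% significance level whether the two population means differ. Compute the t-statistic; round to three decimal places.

Let group 1 = variant A, group 2 = variant B. H0: μ_1 = μ_2; H1: μ_1 ≠ μ_2 (two-sample pooled-variance t-test, two-sided).
s_p² = [(8−1)·44.3² + (37−1)·34.7²]/(8+37−2) = 1327.55
t = (219 − 250)/√[1327.55·(1/8 + 1/37)] = -2.182
df = n₁ + n₂ − 2 = 43
Two-sided p-value ≈ 0.0346
Since p ≈ 0.0346 > α = 0.025, fail to reject H0; the data do not provide sufficient evidence against H0.

-2.182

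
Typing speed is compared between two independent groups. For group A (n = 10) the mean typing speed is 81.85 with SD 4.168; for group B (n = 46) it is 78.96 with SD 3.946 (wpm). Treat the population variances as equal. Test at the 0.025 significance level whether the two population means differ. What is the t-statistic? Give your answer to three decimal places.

2.079

Let group 1 = group A, group 2 = group B. H0: μ_1 = μ_2; H1: μ_1 ≠ μ_2 (two-sample pooled-variance t-test, two-sided).
s_p² = [(10−1)·4.168² + (46−1)·3.946²]/(10+46−2) = 15.8711
t = (81.85 − 78.96)/√[15.8711·(1/10 + 1/46)] = 2.079
df = n₁ + n₂ − 2 = 54
Two-sided p-value ≈ 0.042
Since p ≈ 0.042 > α = 0.025, fail to reject H0; the evidence is not statistically significant.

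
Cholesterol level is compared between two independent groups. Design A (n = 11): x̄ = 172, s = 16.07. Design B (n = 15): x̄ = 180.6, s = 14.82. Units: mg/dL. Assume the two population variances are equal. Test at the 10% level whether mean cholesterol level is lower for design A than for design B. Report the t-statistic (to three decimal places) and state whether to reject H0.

t = -1.411; reject H0

Let group 1 = design A, group 2 = design B. H0: μ_1 = μ_2; H1: μ_1 < μ_2 (two-sample pooled-variance t-test, left-tailed).
s_p² = [(11−1)·16.07² + (15−1)·14.82²]/(11+15−2) = 235.721
t = (172 − 180.6)/√[235.721·(1/11 + 1/15)] = -1.411
df = n₁ + n₂ − 2 = 24
p-value = P(T ≤ -1.411) ≈ 0.0855
Since p ≈ 0.0855 < α = 0.1, reject H0; the evidence is statistically significant.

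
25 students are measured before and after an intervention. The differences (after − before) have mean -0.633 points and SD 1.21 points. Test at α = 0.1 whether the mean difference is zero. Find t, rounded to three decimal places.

H0: μ_d = 0; H1: μ_d ≠ 0 (paired t-test on the differences, two-sided).
t = d̄/(s_d/√n) = -0.633/(1.21/√25) = -2.616
df = n − 1 = 24
Two-sided p-value ≈ 0.0152
Since p ≈ 0.0152 < α = 0.1, reject H0; the data support H1.

-2.616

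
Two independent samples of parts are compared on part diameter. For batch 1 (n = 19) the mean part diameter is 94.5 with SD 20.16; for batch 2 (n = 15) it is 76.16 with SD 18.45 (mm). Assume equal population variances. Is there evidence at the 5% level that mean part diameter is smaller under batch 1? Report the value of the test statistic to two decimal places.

2.73

Let group 1 = batch 1, group 2 = batch 2. H0: μ_1 = μ_2; H1: μ_1 < μ_2 (two-sample pooled-variance t-test, left-tailed).
s_p² = [(19−1)·20.16² + (15−1)·18.45²]/(19+15−2) = 377.54
t = (94.5 − 76.16)/√[377.54·(1/19 + 1/15)] = 2.73
df = n₁ + n₂ − 2 = 32
p-value = P(T ≤ 2.73) ≈ 0.9949
Since p ≈ 0.9949 > α = 0.05, fail to reject H0; the evidence is not statistically significant.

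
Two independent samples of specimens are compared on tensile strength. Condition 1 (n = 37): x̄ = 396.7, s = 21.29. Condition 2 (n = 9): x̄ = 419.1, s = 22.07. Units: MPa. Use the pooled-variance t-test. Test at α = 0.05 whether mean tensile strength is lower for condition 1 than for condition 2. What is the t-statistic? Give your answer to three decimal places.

Let group 1 = condition 1, group 2 = condition 2. H0: μ_1 = μ_2; H1: μ_1 < μ_2 (two-sample pooled-variance t-test, left-tailed).
s_p² = [(37−1)·21.29² + (9−1)·22.07²]/(37+9−2) = 459.413
t = (396.7 − 419.1)/√[459.413·(1/37 + 1/9)] = -2.812
df = n₁ + n₂ − 2 = 44
p-value = P(T ≤ -2.812) ≈ 0.0037
Since p ≈ 0.0037 < α = 0.05, reject H0; the evidence is statistically significant.

-2.812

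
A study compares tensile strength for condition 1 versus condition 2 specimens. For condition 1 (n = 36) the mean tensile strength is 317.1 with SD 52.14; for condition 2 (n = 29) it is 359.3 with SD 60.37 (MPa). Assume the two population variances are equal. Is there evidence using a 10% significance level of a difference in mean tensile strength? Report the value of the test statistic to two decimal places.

-3.02

Let group 1 = condition 1, group 2 = condition 2. H0: μ_1 = μ_2; H1: μ_1 ≠ μ_2 (two-sample pooled-variance t-test, two-sided).
s_p² = [(36−1)·52.14² + (29−1)·60.37²]/(36+29−2) = 3130.12
t = (317.1 − 359.3)/√[3130.12·(1/36 + 1/29)] = -3.02
df = n₁ + n₂ − 2 = 63
Two-sided p-value ≈ 0.0036
Since p ≈ 0.0036 < α = 0.1, reject H0; the data support H1.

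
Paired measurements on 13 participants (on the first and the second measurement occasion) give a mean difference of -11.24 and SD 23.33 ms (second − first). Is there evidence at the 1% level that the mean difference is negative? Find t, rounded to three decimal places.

-1.737

H0: μ_d = 0; H1: μ_d < 0 (paired t-test on the differences, left-tailed).
t = d̄/(s_d/√n) = -11.24/(23.33/√13) = -1.737
df = n − 1 = 12
p-value = P(T ≤ -1.737) ≈ 0.054
Since p ≈ 0.054 > α = 0.01, fail to reject H0; the evidence is not statistically significant.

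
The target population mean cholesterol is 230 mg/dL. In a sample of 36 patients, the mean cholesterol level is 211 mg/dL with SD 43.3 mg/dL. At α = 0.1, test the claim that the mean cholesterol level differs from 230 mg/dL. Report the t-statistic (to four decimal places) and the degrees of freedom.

H0: μ = 230; H1: μ ≠ 230 (one-sample t-test, two-sided).
t = (x̄ − μ₀)/(s/√n) = (211 − 230)/(43.3/√36) = -2.6328
df = n − 1 = 35
Two-sided p-value ≈ 0.0125
Since p ≈ 0.0125 < α = 0.1, reject H0; the data support H1.

t = -2.6328, df = 35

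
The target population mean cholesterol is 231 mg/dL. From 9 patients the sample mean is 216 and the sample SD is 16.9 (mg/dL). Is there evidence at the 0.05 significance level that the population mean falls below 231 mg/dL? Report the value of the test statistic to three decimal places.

-2.663

H0: μ = 231; H1: μ < 231 (one-sample t-test, left-tailed).
t = (x̄ − μ₀)/(s/√n) = (216 − 231)/(16.9/√9) = -2.663
df = n − 1 = 8
p-value = P(T ≤ -2.663) ≈ 0.014
Since p ≈ 0.014 < α = 0.05, reject H0; the data support H1.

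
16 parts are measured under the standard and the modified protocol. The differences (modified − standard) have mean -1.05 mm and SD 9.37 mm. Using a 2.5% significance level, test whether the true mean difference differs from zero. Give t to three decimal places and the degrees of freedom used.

t = -0.448, df = 15

H0: μ_d = 0; H1: μ_d ≠ 0 (paired t-test on the differences, two-sided).
t = d̄/(s_d/√n) = -1.05/(9.37/√16) = -0.448
df = n − 1 = 15
Two-sided p-value ≈ 0.660
Since p ≈ 0.660 > α = 0.025, fail to reject H0; the evidence is not statistically significant.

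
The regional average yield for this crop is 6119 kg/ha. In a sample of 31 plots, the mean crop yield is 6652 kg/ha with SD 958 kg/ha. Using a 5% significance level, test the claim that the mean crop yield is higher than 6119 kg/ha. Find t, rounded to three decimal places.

H0: μ = 6119; H1: μ > 6119 (one-sample t-test, right-tailed).
t = (x̄ − μ₀)/(s/√n) = (6652 − 6119)/(958/√31) = 3.098
df = n − 1 = 30
p-value = P(T ≥ 3.098) ≈ 0.0021
Since p ≈ 0.0021 < α = 0.05, reject H0; the data support H1.

3.098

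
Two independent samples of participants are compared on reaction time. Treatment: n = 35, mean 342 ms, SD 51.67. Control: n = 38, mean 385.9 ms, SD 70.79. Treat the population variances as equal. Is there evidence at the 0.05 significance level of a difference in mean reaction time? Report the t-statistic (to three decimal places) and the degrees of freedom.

Let group 1 = treatment, group 2 = control. H0: μ_1 = μ_2; H1: μ_1 ≠ μ_2 (two-sample pooled-variance t-test, two-sided).
s_p² = [(35−1)·51.67² + (38−1)·70.79²]/(35+38−2) = 3889.97
t = (342 − 385.9)/√[3889.97·(1/35 + 1/38)] = -3.004
df = n₁ + n₂ − 2 = 71
Two-sided p-value ≈ 0.0037
Since p ≈ 0.0037 < α = 0.05, reject H0; the evidence is statistically significant.

t = -3.004, df = 71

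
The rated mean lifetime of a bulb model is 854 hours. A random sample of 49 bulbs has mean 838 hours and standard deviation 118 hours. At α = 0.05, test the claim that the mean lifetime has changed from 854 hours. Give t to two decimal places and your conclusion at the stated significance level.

t = -0.95; fail to reject H0

H0: μ = 854; H1: μ ≠ 854 (one-sample t-test, two-sided).
t = (x̄ − μ₀)/(s/√n) = (838 − 854)/(118/√49) = -0.95
df = n − 1 = 48
Two-sided p-value ≈ 0.3473
Since p ≈ 0.3473 > α = 0.05, fail to reject H0; the data do not provide sufficient evidence against H0.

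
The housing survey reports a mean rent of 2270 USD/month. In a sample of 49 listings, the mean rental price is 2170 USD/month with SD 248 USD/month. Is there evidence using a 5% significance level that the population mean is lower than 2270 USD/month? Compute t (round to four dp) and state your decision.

t = -2.8226; reject H0

H0: μ = 2270; H1: μ < 2270 (one-sample t-test, left-tailed).
t = (x̄ − μ₀)/(s/√n) = (2170 − 2270)/(248/√49) = -2.8226
df = n − 1 = 48
p-value = P(T ≤ -2.8226) ≈ 0.003
Since p ≈ 0.003 < α = 0.05, reject H0; the data support H1.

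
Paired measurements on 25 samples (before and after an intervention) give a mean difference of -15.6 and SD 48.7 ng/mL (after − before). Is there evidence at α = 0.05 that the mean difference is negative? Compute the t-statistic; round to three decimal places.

-1.602

H0: μ_d = 0; H1: μ_d < 0 (paired t-test on the differences, left-tailed).
t = d̄/(s_d/√n) = -15.6/(48.7/√25) = -1.602
df = n − 1 = 24
p-value = P(T ≤ -1.602) ≈ 0.061
Since p ≈ 0.061 > α = 0.05, fail to reject H0; the evidence is not statistically significant.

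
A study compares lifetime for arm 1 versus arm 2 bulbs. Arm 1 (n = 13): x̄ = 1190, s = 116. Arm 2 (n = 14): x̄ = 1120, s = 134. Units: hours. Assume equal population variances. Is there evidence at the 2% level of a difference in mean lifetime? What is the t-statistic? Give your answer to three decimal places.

1.446

Let group 1 = arm 1, group 2 = arm 2. H0: μ_1 = μ_2; H1: μ_1 ≠ μ_2 (two-sample pooled-variance t-test, two-sided).
s_p² = [(13−1)·116² + (14−1)·134²]/(13+14−2) = 15796
t = (1190 − 1120)/√[15796·(1/13 + 1/14)] = 1.446
df = n₁ + n₂ − 2 = 25
Two-sided p-value ≈ 0.1606
Since p ≈ 0.1606 > α = 0.02, fail to reject H0; the data do not provide sufficient evidence against H0.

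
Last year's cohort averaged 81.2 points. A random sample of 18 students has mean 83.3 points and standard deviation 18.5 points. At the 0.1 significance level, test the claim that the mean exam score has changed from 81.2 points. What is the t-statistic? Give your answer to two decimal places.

H0: μ = 81.2; H1: μ ≠ 81.2 (one-sample t-test, two-sided).
t = (x̄ − μ₀)/(s/√n) = (83.3 − 81.2)/(18.5/√18) = 0.48
df = n − 1 = 17
Two-sided p-value ≈ 0.6362
Since p ≈ 0.6362 > α = 0.1, fail to reject H0; the data do not provide sufficient evidence against H0.

0.48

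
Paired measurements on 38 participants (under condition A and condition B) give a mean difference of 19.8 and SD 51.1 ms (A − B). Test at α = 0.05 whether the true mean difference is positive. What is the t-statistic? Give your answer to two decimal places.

2.39

H0: μ_d = 0; H1: μ_d > 0 (paired t-test on the differences, right-tailed).
t = d̄/(s_d/√n) = 19.8/(51.1/√38) = 2.39
df = n − 1 = 37
p-value = P(T ≥ 2.39) ≈ 0.0111
Since p ≈ 0.0111 < α = 0.05, reject H0; the data support H1.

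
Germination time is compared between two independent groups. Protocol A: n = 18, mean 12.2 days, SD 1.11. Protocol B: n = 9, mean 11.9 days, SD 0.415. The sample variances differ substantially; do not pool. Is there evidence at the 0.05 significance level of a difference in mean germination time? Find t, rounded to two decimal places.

1.01

Let group 1 = protocol A, group 2 = protocol B. H0: μ_1 = μ_2; H1: μ_1 ≠ μ_2 (Welch's two-sample t-test, two-sided).
t = (x̄_1 − x̄_2)/√(s_1²/n_1 + s_2²/n_2) = (12.2 − 11.9)/√(1.11²/18 + 0.415²/9) = 1.01
Welch–Satterthwaite df ≈ 23.87
Two-sided p-value ≈ 0.321
Since p ≈ 0.321 > α = 0.05, fail to reject H0; the data do not provide sufficient evidence against H0.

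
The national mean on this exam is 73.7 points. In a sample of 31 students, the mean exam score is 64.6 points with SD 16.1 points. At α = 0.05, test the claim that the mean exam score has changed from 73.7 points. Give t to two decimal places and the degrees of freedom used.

H0: μ = 73.7; H1: μ ≠ 73.7 (one-sample t-test, two-sided).
t = (x̄ − μ₀)/(s/√n) = (64.6 − 73.7)/(16.1/√31) = -3.15
df = n − 1 = 30
Two-sided p-value ≈ 0.0037
Since p ≈ 0.0037 < α = 0.05, reject H0; the evidence is statistically significant.

t = -3.15, df = 30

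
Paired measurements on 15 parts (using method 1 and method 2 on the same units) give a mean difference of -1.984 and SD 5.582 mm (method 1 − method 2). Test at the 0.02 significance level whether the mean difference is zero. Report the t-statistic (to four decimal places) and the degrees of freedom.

H0: μ_d = 0; H1: μ_d ≠ 0 (paired t-test on the differences, two-sided).
t = d̄/(s_d/√n) = -1.984/(5.582/√15) = -1.3766
df = n − 1 = 14
Two-sided p-value ≈ 0.190
Since p ≈ 0.190 > α = 0.02, fail to reject H0; the evidence is not statistically significant.

t = -1.3766, df = 14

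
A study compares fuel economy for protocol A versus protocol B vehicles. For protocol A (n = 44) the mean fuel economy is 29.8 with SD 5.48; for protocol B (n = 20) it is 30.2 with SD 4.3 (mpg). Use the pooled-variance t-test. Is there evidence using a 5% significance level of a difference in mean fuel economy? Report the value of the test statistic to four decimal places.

-0.2882

Let group 1 = protocol A, group 2 = protocol B. H0: μ_1 = μ_2; H1: μ_1 ≠ μ_2 (two-sample pooled-variance t-test, two-sided).
s_p² = [(44−1)·5.48² + (20−1)·4.3²]/(44+20−2) = 26.4938
t = (29.8 − 30.2)/√[26.4938·(1/44 + 1/20)] = -0.2882
df = n₁ + n₂ − 2 = 62
Two-sided p-value ≈ 0.7742
Since p ≈ 0.7742 > α = 0.05, fail to reject H0; the data do not provide sufficient evidence against H0.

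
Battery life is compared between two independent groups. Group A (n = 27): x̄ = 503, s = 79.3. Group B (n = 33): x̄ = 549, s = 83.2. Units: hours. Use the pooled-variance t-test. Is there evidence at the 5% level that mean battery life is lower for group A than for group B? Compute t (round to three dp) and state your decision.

t = -2.176; reject H0

Let group 1 = group A, group 2 = group B. H0: μ_1 = μ_2; H1: μ_1 < μ_2 (two-sample pooled-variance t-test, left-tailed).
s_p² = [(27−1)·79.3² + (33−1)·83.2²]/(27+33−2) = 6638.15
t = (503 − 549)/√[6638.15·(1/27 + 1/33)] = -2.176
df = n₁ + n₂ − 2 = 58
p-value = P(T ≤ -2.176) ≈ 0.0168
Since p ≈ 0.0168 < α = 0.05, reject H0; the data support H1.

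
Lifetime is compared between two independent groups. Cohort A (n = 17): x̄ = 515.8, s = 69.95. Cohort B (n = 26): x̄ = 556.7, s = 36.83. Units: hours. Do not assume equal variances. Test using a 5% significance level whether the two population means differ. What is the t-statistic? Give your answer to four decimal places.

-2.2181

Let group 1 = cohort A, group 2 = cohort B. H0: μ_1 = μ_2; H1: μ_1 ≠ μ_2 (Welch's two-sample t-test, two-sided).
t = (x̄_1 − x̄_2)/√(s_1²/n_1 + s_2²/n_2) = (515.8 − 556.7)/√(69.95²/17 + 36.83²/26) = -2.2181
Welch–Satterthwaite df ≈ 21.87
Two-sided p-value ≈ 0.037
Since p ≈ 0.037 < α = 0.05, reject H0; the data support H1.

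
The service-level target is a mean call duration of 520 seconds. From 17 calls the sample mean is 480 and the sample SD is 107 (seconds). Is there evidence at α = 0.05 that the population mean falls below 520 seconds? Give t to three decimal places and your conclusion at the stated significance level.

t = -1.541; fail to reject H0

H0: μ = 520; H1: μ < 520 (one-sample t-test, left-tailed).
t = (x̄ − μ₀)/(s/√n) = (480 − 520)/(107/√17) = -1.541
df = n − 1 = 16
p-value = P(T ≤ -1.541) ≈ 0.0714
Since p ≈ 0.0714 > α = 0.05, fail to reject H0; the evidence is not statistically significant.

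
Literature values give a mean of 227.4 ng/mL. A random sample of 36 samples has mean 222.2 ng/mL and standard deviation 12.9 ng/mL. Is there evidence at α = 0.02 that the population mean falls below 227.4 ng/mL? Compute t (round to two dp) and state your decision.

t = -2.42; reject H0

H0: μ = 227.4; H1: μ < 227.4 (one-sample t-test, left-tailed).
t = (x̄ − μ₀)/(s/√n) = (222.2 − 227.4)/(12.9/√36) = -2.42
df = n − 1 = 35
p-value = P(T ≤ -2.42) ≈ 0.0105
Since p ≈ 0.0105 < α = 0.02, reject H0; the evidence is statistically significant.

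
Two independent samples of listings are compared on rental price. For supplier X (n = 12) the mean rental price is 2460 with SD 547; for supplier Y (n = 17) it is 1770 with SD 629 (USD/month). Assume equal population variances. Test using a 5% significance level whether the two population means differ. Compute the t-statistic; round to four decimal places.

3.0657

Let group 1 = supplier X, group 2 = supplier Y. H0: μ_1 = μ_2; H1: μ_1 ≠ μ_2 (two-sample pooled-variance t-test, two-sided).
s_p² = [(12−1)·547² + (17−1)·629²]/(12+17−2) = 356354
t = (2460 − 1770)/√[356354·(1/12 + 1/17)] = 3.0657
df = n₁ + n₂ − 2 = 27
Two-sided p-value ≈ 0.005
Since p ≈ 0.005 < α = 0.05, reject H0; the evidence is statistically significant.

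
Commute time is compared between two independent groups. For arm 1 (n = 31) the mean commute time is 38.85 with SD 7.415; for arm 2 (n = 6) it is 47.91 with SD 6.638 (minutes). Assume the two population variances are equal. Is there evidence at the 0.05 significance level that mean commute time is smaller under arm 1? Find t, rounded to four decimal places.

-2.7792

Let group 1 = arm 1, group 2 = arm 2. H0: μ_1 = μ_2; H1: μ_1 < μ_2 (two-sample pooled-variance t-test, left-tailed).
s_p² = [(31−1)·7.415² + (6−1)·6.638²]/(31+6−2) = 53.4223
t = (38.85 − 47.91)/√[53.4223·(1/31 + 1/6)] = -2.7792
df = n₁ + n₂ − 2 = 35
p-value = P(T ≤ -2.7792) ≈ 0.0044
Since p ≈ 0.0044 < α = 0.05, reject H0; the data support H1.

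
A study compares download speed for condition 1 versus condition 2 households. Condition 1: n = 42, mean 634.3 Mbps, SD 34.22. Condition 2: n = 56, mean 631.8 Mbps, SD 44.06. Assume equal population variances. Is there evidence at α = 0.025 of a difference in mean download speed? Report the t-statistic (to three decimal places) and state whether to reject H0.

t = 0.305; fail to reject H0

Let group 1 = condition 1, group 2 = condition 2. H0: μ_1 = μ_2; H1: μ_1 ≠ μ_2 (two-sample pooled-variance t-test, two-sided).
s_p² = [(42−1)·34.22² + (56−1)·44.06²]/(42+56−2) = 1612.31
t = (634.3 − 631.8)/√[1612.31·(1/42 + 1/56)] = 0.305
df = n₁ + n₂ − 2 = 96
Two-sided p-value ≈ 0.7610
Since p ≈ 0.7610 > α = 0.025, fail to reject H0; the evidence is not statistically significant.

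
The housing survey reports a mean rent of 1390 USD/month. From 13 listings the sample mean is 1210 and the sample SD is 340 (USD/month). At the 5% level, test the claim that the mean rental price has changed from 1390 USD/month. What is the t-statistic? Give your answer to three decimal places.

-1.909

H0: μ = 1390; H1: μ ≠ 1390 (one-sample t-test, two-sided).
t = (x̄ − μ₀)/(s/√n) = (1210 − 1390)/(340/√13) = -1.909
df = n − 1 = 12
Two-sided p-value ≈ 0.080
Since p ≈ 0.080 > α = 0.05, fail to reject H0; the data do not provide sufficient evidence against H0.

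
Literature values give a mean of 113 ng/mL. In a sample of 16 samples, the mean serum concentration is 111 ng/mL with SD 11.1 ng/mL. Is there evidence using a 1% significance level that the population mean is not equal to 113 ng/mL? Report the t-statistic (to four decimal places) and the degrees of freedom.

H0: μ = 113; H1: μ ≠ 113 (one-sample t-test, two-sided).
t = (x̄ − μ₀)/(s/√n) = (111 − 113)/(11.1/√16) = -0.7207
df = n − 1 = 15
Two-sided p-value ≈ 0.4822
Since p ≈ 0.4822 > α = 0.01, fail to reject H0; the data do not provide sufficient evidence against H0.

t = -0.7207, df = 15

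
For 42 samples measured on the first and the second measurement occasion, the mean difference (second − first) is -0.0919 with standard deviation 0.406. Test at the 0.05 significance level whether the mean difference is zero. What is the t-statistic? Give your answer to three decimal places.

H0: μ_d = 0; H1: μ_d ≠ 0 (paired t-test on the differences, two-sided).
t = d̄/(s_d/√n) = -0.0919/(0.406/√42) = -1.467
df = n − 1 = 41
Two-sided p-value ≈ 0.150
Since p ≈ 0.150 > α = 0.05, fail to reject H0; the data do not provide sufficient evidence against H0.

-1.467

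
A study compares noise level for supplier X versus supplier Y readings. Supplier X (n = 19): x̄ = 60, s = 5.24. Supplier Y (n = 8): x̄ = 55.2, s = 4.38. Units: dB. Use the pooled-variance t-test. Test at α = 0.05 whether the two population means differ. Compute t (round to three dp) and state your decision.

t = 2.271; reject H0

Let group 1 = supplier X, group 2 = supplier Y. H0: μ_1 = μ_2; H1: μ_1 ≠ μ_2 (two-sample pooled-variance t-test, two-sided).
s_p² = [(19−1)·5.24² + (8−1)·4.38²]/(19+8−2) = 25.1411
t = (60 − 55.2)/√[25.1411·(1/19 + 1/8)] = 2.271
df = n₁ + n₂ − 2 = 25
Two-sided p-value ≈ 0.0320
Since p ≈ 0.0320 < α = 0.05, reject H0; the data support H1.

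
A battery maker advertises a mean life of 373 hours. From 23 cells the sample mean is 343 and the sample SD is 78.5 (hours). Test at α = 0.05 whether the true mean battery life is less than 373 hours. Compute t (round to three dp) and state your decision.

t = -1.833; reject H0

H0: μ = 373; H1: μ < 373 (one-sample t-test, left-tailed).
t = (x̄ − μ₀)/(s/√n) = (343 − 373)/(78.5/√23) = -1.833
df = n − 1 = 22
p-value = P(T ≤ -1.833) ≈ 0.040
Since p ≈ 0.040 < α = 0.05, reject H0; the data support H1.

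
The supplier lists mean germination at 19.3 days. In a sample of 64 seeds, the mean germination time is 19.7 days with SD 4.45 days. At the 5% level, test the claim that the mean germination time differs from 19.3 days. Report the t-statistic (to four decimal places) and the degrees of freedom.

t = 0.7191, df = 63

H0: μ = 19.3; H1: μ ≠ 19.3 (one-sample t-test, two-sided).
t = (x̄ − μ₀)/(s/√n) = (19.7 − 19.3)/(4.45/√64) = 0.7191
df = n − 1 = 63
Two-sided p-value ≈ 0.475
Since p ≈ 0.475 > α = 0.05, fail to reject H0; the evidence is not statistically significant.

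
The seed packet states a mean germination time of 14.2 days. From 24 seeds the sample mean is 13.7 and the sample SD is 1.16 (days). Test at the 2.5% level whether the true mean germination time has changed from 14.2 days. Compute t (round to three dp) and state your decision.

H0: μ = 14.2; H1: μ ≠ 14.2 (one-sample t-test, two-sided).
t = (x̄ − μ₀)/(s/√n) = (13.7 − 14.2)/(1.16/√24) = -2.112
df = n − 1 = 23
Two-sided p-value ≈ 0.0458
Since p ≈ 0.0458 > α = 0.025, fail to reject H0; the data do not provide sufficient evidence against H0.

t = -2.112; fail to reject H0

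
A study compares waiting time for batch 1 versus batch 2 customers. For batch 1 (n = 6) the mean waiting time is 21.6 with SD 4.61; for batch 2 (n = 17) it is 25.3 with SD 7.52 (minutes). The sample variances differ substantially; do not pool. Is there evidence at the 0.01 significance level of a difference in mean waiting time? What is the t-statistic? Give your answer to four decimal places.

-1.4118

Let group 1 = batch 1, group 2 = batch 2. H0: μ_1 = μ_2; H1: μ_1 ≠ μ_2 (Welch's two-sample t-test, two-sided).
t = (x̄_1 − x̄_2)/√(s_1²/n_1 + s_2²/n_2) = (21.6 − 25.3)/√(4.61²/6 + 7.52²/17) = -1.4118
Welch–Satterthwaite df ≈ 14.74
Two-sided p-value ≈ 0.1788
Since p ≈ 0.1788 > α = 0.01, fail to reject H0; the evidence is not statistically significant.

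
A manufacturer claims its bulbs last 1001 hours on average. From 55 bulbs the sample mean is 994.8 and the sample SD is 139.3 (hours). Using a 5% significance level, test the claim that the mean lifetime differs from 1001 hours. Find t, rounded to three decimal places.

-0.330

H0: μ = 1001; H1: μ ≠ 1001 (one-sample t-test, two-sided).
t = (x̄ − μ₀)/(s/√n) = (994.8 − 1001)/(139.3/√55) = -0.330
df = n − 1 = 54
Two-sided p-value ≈ 0.743
Since p ≈ 0.743 > α = 0.05, fail to reject H0; the data do not provide sufficient evidence against H0.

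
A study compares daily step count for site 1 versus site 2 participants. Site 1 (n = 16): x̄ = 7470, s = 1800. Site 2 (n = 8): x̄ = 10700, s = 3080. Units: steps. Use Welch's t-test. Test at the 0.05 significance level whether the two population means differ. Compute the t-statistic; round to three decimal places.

-2.741

Let group 1 = site 1, group 2 = site 2. H0: μ_1 = μ_2; H1: μ_1 ≠ μ_2 (Welch's two-sample t-test, two-sided).
t = (x̄_1 − x̄_2)/√(s_1²/n_1 + s_2²/n_2) = (7470 − 10700)/√(1800²/16 + 3080²/8) = -2.741
Welch–Satterthwaite df ≈ 9.47
Two-sided p-value ≈ 0.022
Since p ≈ 0.022 < α = 0.05, reject H0; the evidence is statistically significant.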